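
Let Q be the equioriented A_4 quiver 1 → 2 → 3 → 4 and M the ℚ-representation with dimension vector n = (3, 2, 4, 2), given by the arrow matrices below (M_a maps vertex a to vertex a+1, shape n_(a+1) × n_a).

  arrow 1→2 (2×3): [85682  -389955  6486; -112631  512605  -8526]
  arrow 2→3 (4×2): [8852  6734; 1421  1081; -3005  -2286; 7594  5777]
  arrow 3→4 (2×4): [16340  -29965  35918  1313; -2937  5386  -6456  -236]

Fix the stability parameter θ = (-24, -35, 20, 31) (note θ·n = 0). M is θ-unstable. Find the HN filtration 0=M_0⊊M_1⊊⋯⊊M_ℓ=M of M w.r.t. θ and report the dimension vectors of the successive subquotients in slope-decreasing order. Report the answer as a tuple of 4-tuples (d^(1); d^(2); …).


Interval decomposition of M: I[1,1], I[1,3], I[1,4], I[3,3], I[3,4].
HN type (ℓ=4): μ^(1)=31; μ^(2)=20; μ^(3)=-24; μ^(4)=-59/2

((0, 0, 0, 2); (0, 0, 4, 0); (1, 0, 0, 0); (2, 2, 0, 0))


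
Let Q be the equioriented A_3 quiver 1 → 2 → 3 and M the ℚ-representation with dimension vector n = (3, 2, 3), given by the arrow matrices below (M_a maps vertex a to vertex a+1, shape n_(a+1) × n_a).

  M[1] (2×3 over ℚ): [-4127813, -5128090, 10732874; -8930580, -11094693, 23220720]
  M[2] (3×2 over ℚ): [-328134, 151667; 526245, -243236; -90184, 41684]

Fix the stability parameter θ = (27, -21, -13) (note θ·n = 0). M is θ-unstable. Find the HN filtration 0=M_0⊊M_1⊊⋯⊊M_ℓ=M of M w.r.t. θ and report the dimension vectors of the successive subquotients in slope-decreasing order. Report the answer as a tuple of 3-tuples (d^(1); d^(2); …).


Barcode: M ≅ I[1,1], I[1,3]^2, I[3,3]. HN layers by μ_θ (3 steps, strictly decreasing):
  μ^(1)=27; μ^(2)=-7/3; μ^(3)=-13

((1, 0, 0); (2, 2, 2); (0, 0, 1))


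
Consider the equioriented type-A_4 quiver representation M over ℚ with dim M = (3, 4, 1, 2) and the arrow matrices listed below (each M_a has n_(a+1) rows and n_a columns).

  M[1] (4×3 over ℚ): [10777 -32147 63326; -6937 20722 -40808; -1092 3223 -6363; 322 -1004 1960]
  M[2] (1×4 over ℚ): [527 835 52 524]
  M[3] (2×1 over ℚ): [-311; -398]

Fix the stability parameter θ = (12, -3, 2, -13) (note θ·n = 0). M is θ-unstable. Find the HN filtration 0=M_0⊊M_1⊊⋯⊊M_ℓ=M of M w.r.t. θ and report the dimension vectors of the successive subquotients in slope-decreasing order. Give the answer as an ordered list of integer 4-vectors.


Barcode: M ≅ I[1,2]^2, I[1,4], I[2,2], I[4,4]. HN layers by μ_θ (4 steps, strictly decreasing):
  μ^(1)=9/2; μ^(2)=-1/2; μ^(3)=-3; μ^(4)=-13

((2, 2, 0, 0); (1, 1, 1, 1); (0, 1, 0, 0); (0, 0, 0, 1))


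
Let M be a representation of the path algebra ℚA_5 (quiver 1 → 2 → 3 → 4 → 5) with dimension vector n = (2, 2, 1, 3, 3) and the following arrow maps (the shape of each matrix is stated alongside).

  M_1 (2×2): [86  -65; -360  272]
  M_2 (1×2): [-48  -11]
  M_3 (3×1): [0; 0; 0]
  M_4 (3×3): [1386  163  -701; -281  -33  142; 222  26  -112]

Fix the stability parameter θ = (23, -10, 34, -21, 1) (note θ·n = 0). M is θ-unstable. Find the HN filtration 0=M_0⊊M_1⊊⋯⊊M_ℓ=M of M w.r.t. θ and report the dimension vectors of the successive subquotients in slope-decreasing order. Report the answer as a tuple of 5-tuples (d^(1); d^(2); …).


Barcode: M ≅ I[1,2], I[1,3], I[4,4], I[4,5]^2, I[5,5]. HN layers by μ_θ (4 steps, strictly decreasing):
  μ^(1)=34; μ^(2)=13/2; μ^(3)=1; μ^(4)=-21

((0, 0, 1, 0, 0); (2, 2, 0, 0, 0); (0, 0, 0, 0, 3); (0, 0, 0, 3, 0))


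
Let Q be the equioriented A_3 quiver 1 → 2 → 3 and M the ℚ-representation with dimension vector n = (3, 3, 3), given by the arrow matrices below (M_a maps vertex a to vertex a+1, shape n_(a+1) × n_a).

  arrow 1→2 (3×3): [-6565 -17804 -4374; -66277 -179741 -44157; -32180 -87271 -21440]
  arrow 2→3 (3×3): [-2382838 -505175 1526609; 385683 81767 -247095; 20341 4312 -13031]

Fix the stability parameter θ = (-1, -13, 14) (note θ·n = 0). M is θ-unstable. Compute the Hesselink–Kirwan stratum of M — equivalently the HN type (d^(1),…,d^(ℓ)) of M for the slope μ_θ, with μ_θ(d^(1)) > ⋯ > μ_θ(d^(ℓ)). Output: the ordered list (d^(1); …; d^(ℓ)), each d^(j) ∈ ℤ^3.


Interval decomposition of M: I[1,3]^3.
HN type (ℓ=2): μ^(1)=14; μ^(2)=-7

((0, 0, 3); (3, 3, 0))


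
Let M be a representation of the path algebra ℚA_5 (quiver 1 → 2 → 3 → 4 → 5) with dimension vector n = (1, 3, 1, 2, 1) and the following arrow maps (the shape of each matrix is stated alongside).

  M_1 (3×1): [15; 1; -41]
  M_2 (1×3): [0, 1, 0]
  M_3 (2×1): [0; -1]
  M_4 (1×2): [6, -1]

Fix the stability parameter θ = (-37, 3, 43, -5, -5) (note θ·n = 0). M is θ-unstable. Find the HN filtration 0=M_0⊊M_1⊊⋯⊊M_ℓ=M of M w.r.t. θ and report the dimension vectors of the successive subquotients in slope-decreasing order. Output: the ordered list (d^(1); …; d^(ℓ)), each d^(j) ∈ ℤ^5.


Barcode: M ≅ I[1,5], I[2,2]^2, I[4,4]. HN layers by μ_θ (4 steps, strictly decreasing):
  μ^(1)=11; μ^(2)=3; μ^(3)=-5; μ^(4)=-37

((0, 0, 1, 1, 1); (0, 3, 0, 0, 0); (0, 0, 0, 1, 0); (1, 0, 0, 0, 0))


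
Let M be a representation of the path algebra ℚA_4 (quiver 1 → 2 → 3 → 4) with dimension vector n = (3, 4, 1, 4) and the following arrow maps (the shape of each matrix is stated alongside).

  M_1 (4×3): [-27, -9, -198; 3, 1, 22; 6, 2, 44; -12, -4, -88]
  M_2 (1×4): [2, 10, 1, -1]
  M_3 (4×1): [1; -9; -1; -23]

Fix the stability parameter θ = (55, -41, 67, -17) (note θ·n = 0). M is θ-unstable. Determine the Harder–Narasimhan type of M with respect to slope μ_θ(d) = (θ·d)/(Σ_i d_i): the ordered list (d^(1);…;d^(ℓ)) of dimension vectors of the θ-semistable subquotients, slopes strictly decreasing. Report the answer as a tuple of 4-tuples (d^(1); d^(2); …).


Barcode: M ≅ I[1,1]^2, I[1,4], I[2,2]^3, I[4,4]^3. HN layers by μ_θ (5 steps, strictly decreasing):
  μ^(1)=55; μ^(2)=25; μ^(3)=7; μ^(4)=-17; μ^(5)=-41

((2, 0, 0, 0); (0, 0, 1, 1); (1, 1, 0, 0); (0, 0, 0, 3); (0, 3, 0, 0))


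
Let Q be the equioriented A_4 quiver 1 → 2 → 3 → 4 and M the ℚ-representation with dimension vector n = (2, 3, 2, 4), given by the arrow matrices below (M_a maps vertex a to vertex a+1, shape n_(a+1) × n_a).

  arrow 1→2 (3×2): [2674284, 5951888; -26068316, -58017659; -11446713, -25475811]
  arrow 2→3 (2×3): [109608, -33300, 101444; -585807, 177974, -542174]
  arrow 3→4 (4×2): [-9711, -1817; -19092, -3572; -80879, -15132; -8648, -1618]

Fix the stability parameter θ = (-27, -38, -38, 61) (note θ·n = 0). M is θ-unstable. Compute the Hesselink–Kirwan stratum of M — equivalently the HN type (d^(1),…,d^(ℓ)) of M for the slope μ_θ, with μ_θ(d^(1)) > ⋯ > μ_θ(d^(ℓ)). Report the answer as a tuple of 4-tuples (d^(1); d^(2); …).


Via rank(M_{q-1}∘⋯∘M_p): M ≅ I[1,2], I[1,4], I[2,4], I[4,4]^2.
μ_θ-semistable layers: μ^(1)=61; μ^(2)=-65/2; μ^(3)=-103/3; μ^(4)=-38

((0, 0, 0, 4); (1, 1, 0, 0); (1, 1, 1, 0); (0, 1, 1, 0))


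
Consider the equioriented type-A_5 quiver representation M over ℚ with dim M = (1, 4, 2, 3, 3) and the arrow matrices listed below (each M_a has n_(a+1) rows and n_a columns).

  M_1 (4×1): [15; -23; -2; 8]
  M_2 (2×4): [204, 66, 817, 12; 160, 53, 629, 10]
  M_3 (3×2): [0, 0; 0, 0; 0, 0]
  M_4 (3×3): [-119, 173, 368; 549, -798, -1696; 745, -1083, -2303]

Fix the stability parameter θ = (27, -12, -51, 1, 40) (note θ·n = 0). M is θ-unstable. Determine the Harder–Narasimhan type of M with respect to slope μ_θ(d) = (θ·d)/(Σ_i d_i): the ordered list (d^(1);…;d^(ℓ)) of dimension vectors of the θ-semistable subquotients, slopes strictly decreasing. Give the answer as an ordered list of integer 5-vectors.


Via rank(M_{q-1}∘⋯∘M_p): M ≅ I[1,3], I[2,2]^2, I[2,3], I[4,5]^3.
μ_θ-semistable layers: μ^(1)=40; μ^(2)=1; μ^(3)=-12; μ^(4)=-63/2

((0, 0, 0, 0, 3); (0, 0, 0, 3, 0); (1, 3, 1, 0, 0); (0, 1, 1, 0, 0))


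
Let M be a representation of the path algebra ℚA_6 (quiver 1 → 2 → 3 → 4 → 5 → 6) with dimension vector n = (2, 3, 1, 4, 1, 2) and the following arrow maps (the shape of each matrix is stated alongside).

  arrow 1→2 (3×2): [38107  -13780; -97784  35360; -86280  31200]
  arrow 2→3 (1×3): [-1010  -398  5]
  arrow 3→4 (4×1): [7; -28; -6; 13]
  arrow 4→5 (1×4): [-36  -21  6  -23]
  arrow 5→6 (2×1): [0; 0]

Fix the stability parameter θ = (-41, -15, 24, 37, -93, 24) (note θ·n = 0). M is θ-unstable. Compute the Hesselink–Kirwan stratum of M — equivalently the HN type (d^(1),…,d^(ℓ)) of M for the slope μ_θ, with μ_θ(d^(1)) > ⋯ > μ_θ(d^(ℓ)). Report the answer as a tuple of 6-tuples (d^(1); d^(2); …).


Barcode: M ≅ I[1,1], I[1,5], I[2,2]^2, I[4,4]^3, I[6,6]^2. HN layers by μ_θ (5 steps, strictly decreasing):
  μ^(1)=37; μ^(2)=24; μ^(3)=-32/3; μ^(4)=-15; μ^(5)=-41

((0, 0, 0, 3, 0, 0); (0, 0, 0, 0, 0, 2); (0, 0, 1, 1, 1, 0); (0, 3, 0, 0, 0, 0); (2, 0, 0, 0, 0, 0))


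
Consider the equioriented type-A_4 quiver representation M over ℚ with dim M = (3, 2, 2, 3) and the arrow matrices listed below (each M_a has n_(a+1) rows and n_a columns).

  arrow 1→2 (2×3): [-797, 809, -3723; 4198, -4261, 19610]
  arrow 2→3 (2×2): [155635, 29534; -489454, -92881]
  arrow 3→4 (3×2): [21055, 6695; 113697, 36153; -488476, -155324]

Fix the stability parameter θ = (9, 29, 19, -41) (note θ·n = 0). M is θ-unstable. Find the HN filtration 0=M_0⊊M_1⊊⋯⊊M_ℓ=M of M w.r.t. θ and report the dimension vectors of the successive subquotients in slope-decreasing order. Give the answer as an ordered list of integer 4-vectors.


Barcode: M ≅ I[1,1], I[1,3], I[1,4], I[4,4]^2. HN layers by μ_θ (4 steps, strictly decreasing):
  μ^(1)=24; μ^(2)=9; μ^(3)=4; μ^(4)=-41

((0, 1, 1, 0); (2, 0, 0, 0); (1, 1, 1, 1); (0, 0, 0, 2))


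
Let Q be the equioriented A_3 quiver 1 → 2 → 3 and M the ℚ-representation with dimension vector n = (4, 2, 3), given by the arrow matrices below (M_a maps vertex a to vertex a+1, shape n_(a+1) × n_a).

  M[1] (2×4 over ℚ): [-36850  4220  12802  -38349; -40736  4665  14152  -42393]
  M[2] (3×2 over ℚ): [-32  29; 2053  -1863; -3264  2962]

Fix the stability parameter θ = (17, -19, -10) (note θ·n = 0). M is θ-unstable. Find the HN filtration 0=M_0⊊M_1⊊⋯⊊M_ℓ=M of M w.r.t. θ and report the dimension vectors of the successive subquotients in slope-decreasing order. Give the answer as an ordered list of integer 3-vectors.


Interval decomposition of M: I[1,1]^2, I[1,3]^2, I[3,3].
HN type (ℓ=3): μ^(1)=17; μ^(2)=-4; μ^(3)=-10

((2, 0, 0); (2, 2, 2); (0, 0, 1))


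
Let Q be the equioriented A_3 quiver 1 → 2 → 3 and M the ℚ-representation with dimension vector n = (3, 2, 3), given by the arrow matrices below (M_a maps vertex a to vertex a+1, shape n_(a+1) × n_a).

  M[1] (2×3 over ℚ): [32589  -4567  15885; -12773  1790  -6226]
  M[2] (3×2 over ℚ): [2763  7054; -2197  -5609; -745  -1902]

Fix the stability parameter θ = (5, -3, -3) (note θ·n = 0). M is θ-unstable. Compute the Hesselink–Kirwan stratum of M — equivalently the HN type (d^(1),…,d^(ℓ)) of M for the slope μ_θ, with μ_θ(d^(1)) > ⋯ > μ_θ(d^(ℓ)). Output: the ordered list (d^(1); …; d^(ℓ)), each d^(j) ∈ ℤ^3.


Via rank(M_{q-1}∘⋯∘M_p): M ≅ I[1,1], I[1,3]^2, I[3,3].
μ_θ-semistable layers: μ^(1)=5; μ^(2)=-1/3; μ^(3)=-3

((1, 0, 0); (2, 2, 2); (0, 0, 1))


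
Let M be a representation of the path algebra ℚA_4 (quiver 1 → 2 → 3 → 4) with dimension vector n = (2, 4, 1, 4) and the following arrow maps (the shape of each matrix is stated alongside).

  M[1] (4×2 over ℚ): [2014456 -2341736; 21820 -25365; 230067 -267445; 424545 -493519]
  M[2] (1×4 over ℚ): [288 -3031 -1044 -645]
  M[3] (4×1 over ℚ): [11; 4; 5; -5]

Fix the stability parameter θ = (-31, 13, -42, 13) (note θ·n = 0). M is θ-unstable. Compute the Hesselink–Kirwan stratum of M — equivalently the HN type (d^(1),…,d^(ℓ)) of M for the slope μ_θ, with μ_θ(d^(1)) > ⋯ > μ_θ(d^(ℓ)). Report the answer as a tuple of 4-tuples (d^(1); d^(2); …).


Via rank(M_{q-1}∘⋯∘M_p): M ≅ I[1,2], I[1,4], I[2,2]^2, I[4,4]^3.
μ_θ-semistable layers: μ^(1)=13; μ^(2)=-29/2; μ^(3)=-31

((0, 3, 0, 4); (0, 1, 1, 0); (2, 0, 0, 0))


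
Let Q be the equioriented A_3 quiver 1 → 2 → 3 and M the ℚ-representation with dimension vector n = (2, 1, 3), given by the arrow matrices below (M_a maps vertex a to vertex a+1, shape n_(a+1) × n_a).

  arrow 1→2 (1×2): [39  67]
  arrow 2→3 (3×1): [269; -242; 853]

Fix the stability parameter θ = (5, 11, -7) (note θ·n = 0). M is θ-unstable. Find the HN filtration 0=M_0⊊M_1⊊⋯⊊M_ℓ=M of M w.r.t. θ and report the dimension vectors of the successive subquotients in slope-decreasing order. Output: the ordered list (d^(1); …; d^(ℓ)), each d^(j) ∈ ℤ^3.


Barcode: M ≅ I[1,1], I[1,3], I[3,3]^2. HN layers by μ_θ (3 steps, strictly decreasing):
  μ^(1)=5; μ^(2)=3; μ^(3)=-7

((1, 0, 0); (1, 1, 1); (0, 0, 2))


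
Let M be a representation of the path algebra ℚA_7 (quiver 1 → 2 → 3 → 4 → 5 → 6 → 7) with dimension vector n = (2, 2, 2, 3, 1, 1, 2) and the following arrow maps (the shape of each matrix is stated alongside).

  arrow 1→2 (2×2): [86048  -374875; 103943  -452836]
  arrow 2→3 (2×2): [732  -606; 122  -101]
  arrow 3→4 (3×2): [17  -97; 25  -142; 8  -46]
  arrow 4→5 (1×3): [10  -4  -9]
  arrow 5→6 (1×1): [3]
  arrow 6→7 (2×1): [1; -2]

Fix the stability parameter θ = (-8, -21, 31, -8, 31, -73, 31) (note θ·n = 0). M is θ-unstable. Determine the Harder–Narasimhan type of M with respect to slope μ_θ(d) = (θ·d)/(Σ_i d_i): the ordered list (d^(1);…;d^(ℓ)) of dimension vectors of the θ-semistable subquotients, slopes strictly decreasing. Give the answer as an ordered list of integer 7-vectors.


Barcode: M ≅ I[1,2], I[1,4], I[3,7], I[4,4], I[7,7]. HN layers by μ_θ (5 steps, strictly decreasing):
  μ^(1)=31; μ^(2)=23/2; μ^(3)=-19/4; μ^(4)=-8; μ^(5)=-29/2

((0, 0, 0, 0, 0, 0, 2); (0, 0, 1, 1, 0, 0, 0); (0, 0, 1, 1, 1, 1, 0); (0, 0, 0, 1, 0, 0, 0); (2, 2, 0, 0, 0, 0, 0))


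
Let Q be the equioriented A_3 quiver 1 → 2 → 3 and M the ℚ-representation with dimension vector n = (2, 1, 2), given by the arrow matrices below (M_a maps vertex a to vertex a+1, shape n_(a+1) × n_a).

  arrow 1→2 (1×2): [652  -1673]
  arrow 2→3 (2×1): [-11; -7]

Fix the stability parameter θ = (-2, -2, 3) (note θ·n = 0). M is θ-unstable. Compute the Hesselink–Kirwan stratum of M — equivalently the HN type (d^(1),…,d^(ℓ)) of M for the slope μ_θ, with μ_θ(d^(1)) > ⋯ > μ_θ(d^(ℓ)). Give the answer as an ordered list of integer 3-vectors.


Via rank(M_{q-1}∘⋯∘M_p): M ≅ I[1,1], I[1,3], I[3,3].
μ_θ-semistable layers: μ^(1)=3; μ^(2)=-2

((0, 0, 2); (2, 1, 0))


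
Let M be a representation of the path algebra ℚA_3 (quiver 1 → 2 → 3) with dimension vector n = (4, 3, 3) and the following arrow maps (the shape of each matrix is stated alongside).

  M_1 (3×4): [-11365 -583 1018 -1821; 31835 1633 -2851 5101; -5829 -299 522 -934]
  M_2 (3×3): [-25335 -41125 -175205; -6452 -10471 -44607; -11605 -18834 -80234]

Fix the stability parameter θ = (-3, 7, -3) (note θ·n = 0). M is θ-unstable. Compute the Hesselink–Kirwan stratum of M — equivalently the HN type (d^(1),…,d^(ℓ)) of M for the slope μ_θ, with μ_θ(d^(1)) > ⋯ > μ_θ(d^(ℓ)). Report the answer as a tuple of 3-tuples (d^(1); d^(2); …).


Interval decomposition of M: I[1,1], I[1,2], I[1,3]^2, I[3,3].
HN type (ℓ=3): μ^(1)=7; μ^(2)=2; μ^(3)=-3

((0, 1, 0); (0, 2, 2); (4, 0, 1))


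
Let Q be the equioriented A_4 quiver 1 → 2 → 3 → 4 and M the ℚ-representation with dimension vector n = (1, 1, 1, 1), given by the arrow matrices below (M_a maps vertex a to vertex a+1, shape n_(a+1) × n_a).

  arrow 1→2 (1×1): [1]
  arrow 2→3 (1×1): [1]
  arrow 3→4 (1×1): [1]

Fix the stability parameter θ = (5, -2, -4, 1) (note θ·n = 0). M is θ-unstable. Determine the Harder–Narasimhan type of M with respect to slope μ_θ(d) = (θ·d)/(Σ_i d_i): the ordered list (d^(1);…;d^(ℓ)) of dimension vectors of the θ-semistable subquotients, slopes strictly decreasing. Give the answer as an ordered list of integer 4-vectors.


Via rank(M_{q-1}∘⋯∘M_p): M ≅ I[1,4].
μ_θ-semistable layers: μ^(1)=1; μ^(2)=-1/3

((0, 0, 0, 1); (1, 1, 1, 0))


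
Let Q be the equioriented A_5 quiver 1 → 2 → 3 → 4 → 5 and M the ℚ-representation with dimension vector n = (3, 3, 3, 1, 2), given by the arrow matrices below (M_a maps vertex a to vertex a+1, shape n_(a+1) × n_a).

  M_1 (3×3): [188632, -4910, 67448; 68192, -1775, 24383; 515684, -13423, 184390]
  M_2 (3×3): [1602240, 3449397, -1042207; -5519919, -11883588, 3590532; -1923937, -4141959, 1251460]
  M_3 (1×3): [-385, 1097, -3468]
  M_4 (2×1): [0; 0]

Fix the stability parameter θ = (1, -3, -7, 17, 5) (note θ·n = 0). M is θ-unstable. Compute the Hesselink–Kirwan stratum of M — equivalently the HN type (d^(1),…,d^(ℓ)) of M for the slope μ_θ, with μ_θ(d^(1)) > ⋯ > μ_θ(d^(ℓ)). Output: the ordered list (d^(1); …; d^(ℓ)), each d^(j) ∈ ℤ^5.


Barcode: M ≅ I[1,1], I[1,3], I[1,4], I[2,3], I[5,5]^2. HN layers by μ_θ (5 steps, strictly decreasing):
  μ^(1)=17; μ^(2)=5; μ^(3)=1; μ^(4)=-3; μ^(5)=-5

((0, 0, 0, 1, 0); (0, 0, 0, 0, 2); (1, 0, 0, 0, 0); (2, 2, 2, 0, 0); (0, 1, 1, 0, 0))


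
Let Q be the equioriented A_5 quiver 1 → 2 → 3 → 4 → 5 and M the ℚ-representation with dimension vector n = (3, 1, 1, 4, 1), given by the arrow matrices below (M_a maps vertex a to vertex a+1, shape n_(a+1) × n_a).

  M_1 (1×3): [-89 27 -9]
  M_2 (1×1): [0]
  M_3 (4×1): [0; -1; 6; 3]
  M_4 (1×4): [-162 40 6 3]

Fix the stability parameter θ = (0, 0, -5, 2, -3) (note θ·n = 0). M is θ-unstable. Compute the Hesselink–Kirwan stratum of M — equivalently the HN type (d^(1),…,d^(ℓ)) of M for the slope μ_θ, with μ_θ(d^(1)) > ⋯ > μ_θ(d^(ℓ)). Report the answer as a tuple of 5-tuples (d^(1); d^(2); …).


Barcode: M ≅ I[1,1]^2, I[1,2], I[3,5], I[4,4]^3. HN layers by μ_θ (4 steps, strictly decreasing):
  μ^(1)=2; μ^(2)=0; μ^(3)=-1/2; μ^(4)=-5

((0, 0, 0, 3, 0); (3, 1, 0, 0, 0); (0, 0, 0, 1, 1); (0, 0, 1, 0, 0))


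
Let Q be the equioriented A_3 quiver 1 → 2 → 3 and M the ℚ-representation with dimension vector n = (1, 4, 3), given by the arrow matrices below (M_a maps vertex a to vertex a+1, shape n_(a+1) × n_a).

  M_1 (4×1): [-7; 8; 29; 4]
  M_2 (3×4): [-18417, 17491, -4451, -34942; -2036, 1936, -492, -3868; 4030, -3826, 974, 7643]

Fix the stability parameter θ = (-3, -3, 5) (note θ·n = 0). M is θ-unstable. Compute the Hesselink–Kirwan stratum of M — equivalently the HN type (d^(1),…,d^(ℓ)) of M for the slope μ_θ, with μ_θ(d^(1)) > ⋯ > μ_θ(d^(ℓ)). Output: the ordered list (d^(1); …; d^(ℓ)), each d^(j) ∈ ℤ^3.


Interval decomposition of M: I[1,2], I[2,3]^3.
HN type (ℓ=2): μ^(1)=5; μ^(2)=-3

((0, 0, 3); (1, 4, 0))


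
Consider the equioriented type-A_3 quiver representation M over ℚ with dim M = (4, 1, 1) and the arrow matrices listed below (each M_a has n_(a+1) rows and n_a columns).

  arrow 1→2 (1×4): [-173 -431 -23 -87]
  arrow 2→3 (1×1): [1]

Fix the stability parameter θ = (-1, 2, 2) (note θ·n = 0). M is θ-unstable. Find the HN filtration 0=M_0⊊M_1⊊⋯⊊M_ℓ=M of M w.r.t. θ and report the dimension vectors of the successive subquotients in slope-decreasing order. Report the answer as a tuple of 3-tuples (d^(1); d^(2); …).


Barcode: M ≅ I[1,1]^3, I[1,3]. HN layers by μ_θ (2 steps, strictly decreasing):
  μ^(1)=2; μ^(2)=-1

((0, 1, 1); (4, 0, 0))


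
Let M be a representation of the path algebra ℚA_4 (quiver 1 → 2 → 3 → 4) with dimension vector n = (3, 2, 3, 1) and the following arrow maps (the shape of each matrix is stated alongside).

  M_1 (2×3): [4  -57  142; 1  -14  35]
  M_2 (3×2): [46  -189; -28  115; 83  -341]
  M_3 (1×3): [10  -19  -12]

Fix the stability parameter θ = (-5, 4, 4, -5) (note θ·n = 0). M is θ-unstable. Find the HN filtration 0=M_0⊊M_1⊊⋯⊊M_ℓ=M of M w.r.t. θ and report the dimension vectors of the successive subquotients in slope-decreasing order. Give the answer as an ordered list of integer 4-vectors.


Via rank(M_{q-1}∘⋯∘M_p): M ≅ I[1,1], I[1,3], I[1,4], I[3,3].
μ_θ-semistable layers: μ^(1)=4; μ^(2)=1; μ^(3)=-5

((0, 1, 2, 0); (0, 1, 1, 1); (3, 0, 0, 0))


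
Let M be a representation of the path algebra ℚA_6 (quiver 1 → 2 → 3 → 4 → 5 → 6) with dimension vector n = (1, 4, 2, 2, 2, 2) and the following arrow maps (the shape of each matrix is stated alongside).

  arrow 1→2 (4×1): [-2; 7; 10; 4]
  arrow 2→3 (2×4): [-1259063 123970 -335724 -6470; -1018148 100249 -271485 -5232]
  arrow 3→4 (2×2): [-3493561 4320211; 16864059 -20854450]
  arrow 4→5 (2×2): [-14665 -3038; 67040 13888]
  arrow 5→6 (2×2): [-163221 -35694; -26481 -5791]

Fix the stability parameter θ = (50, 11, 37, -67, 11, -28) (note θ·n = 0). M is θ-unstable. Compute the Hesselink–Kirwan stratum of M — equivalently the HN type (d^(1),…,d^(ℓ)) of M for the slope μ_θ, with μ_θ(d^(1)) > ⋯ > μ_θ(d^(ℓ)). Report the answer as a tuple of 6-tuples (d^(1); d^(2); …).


Interval decomposition of M: I[1,6], I[2,2]^2, I[2,4], I[5,6].
HN type (ℓ=4): μ^(1)=11; μ^(2)=7/3; μ^(3)=-19/3; μ^(4)=-17/2

((0, 2, 0, 0, 0, 0); (1, 1, 1, 1, 1, 1); (0, 1, 1, 1, 0, 0); (0, 0, 0, 0, 1, 1))


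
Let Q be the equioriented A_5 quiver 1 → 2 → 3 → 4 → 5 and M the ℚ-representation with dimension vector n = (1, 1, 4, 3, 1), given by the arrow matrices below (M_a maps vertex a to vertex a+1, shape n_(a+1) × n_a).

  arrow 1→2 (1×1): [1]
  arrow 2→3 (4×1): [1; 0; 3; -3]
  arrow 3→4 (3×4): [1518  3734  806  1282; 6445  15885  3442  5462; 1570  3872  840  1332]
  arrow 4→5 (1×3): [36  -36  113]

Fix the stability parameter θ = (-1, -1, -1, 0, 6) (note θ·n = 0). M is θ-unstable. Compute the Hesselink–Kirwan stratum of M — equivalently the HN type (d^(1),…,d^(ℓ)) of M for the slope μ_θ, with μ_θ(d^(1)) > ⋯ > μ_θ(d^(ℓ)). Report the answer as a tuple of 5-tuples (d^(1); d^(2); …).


Via rank(M_{q-1}∘⋯∘M_p): M ≅ I[1,5], I[3,3], I[3,4]^2.
μ_θ-semistable layers: μ^(1)=6; μ^(2)=0; μ^(3)=-1

((0, 0, 0, 0, 1); (0, 0, 0, 3, 0); (1, 1, 4, 0, 0))


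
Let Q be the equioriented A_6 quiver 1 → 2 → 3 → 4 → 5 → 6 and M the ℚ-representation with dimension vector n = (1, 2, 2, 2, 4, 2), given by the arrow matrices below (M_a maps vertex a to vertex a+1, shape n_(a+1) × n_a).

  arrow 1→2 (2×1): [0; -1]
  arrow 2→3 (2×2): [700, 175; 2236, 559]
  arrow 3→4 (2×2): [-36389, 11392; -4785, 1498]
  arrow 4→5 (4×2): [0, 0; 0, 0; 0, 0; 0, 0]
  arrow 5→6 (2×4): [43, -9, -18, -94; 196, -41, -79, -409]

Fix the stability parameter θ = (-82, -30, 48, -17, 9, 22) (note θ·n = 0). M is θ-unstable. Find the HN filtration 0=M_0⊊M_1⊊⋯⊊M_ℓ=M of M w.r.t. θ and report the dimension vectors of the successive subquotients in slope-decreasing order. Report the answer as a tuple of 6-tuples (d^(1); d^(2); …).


Barcode: M ≅ I[1,4], I[2,2], I[3,4], I[5,5]^2, I[5,6]^2. HN layers by μ_θ (5 steps, strictly decreasing):
  μ^(1)=22; μ^(2)=31/2; μ^(3)=9; μ^(4)=-30; μ^(5)=-82

((0, 0, 0, 0, 0, 2); (0, 0, 2, 2, 0, 0); (0, 0, 0, 0, 4, 0); (0, 2, 0, 0, 0, 0); (1, 0, 0, 0, 0, 0))


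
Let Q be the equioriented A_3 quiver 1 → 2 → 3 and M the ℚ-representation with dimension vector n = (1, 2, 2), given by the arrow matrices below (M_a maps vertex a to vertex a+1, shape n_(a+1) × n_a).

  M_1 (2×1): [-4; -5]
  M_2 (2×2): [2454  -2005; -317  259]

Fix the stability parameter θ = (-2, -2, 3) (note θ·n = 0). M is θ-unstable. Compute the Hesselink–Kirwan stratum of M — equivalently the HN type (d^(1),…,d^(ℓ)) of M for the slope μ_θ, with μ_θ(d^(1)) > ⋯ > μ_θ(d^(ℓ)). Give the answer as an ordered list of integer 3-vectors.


Barcode: M ≅ I[1,3], I[2,3]. HN layers by μ_θ (2 steps, strictly decreasing):
  μ^(1)=3; μ^(2)=-2

((0, 0, 2); (1, 2, 0))


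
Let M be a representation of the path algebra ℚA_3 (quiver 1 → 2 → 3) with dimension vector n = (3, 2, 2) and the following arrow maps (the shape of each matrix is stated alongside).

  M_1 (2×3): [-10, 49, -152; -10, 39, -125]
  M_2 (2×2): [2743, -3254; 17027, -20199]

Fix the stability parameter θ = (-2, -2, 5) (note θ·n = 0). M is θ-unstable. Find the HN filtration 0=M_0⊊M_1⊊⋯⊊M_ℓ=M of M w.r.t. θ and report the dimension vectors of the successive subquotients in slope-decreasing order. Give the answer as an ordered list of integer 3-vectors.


Interval decomposition of M: I[1,1], I[1,3]^2.
HN type (ℓ=2): μ^(1)=5; μ^(2)=-2

((0, 0, 2); (3, 2, 0))


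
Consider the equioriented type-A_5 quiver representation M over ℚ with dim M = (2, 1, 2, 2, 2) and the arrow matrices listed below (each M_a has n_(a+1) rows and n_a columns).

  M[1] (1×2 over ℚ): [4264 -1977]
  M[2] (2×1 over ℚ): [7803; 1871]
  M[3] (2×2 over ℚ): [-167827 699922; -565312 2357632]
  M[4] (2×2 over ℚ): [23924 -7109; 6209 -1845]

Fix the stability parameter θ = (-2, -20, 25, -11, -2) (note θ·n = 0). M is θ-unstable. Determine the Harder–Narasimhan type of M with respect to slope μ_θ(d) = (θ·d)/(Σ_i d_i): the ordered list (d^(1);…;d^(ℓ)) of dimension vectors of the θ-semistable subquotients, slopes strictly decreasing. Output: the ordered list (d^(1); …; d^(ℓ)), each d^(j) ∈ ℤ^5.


Barcode: M ≅ I[1,1], I[1,5], I[3,3], I[4,5]. HN layers by μ_θ (4 steps, strictly decreasing):
  μ^(1)=25; μ^(2)=4; μ^(3)=-2; μ^(4)=-11

((0, 0, 1, 0, 0); (0, 0, 1, 1, 1); (1, 0, 0, 0, 1); (1, 1, 0, 1, 0))


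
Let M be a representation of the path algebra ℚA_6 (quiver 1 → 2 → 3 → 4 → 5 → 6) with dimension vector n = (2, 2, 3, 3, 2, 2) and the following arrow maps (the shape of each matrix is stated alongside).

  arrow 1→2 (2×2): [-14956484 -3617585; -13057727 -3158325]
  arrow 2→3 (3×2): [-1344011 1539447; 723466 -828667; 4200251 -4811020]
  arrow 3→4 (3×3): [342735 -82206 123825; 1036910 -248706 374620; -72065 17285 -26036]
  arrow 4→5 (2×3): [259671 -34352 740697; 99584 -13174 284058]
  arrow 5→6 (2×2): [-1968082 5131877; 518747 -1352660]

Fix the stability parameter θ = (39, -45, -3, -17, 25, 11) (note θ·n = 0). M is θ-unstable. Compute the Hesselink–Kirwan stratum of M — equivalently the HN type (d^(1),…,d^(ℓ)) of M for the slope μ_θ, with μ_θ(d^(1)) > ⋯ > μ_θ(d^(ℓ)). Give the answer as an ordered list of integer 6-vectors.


Via rank(M_{q-1}∘⋯∘M_p): M ≅ I[1,6]^2, I[3,3], I[4,4].
μ_θ-semistable layers: μ^(1)=18; μ^(2)=-3; μ^(3)=-13/2; μ^(4)=-17

((0, 0, 0, 0, 2, 2); (0, 0, 1, 0, 0, 0); (2, 2, 2, 2, 0, 0); (0, 0, 0, 1, 0, 0))


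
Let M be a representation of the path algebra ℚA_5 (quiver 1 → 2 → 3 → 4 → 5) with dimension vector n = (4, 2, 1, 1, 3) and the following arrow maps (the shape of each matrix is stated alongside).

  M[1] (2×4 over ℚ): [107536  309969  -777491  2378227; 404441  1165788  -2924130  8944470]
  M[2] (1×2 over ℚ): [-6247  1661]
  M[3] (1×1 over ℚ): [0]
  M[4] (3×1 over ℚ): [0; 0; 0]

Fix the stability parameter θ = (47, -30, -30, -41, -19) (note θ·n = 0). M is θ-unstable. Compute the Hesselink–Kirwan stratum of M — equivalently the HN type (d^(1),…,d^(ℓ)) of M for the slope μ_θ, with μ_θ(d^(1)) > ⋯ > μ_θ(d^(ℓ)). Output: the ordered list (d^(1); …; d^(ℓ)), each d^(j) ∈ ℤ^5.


Interval decomposition of M: I[1,1]^2, I[1,2], I[1,3], I[4,4], I[5,5]^3.
HN type (ℓ=5): μ^(1)=47; μ^(2)=17/2; μ^(3)=-13/3; μ^(4)=-19; μ^(5)=-41

((2, 0, 0, 0, 0); (1, 1, 0, 0, 0); (1, 1, 1, 0, 0); (0, 0, 0, 0, 3); (0, 0, 0, 1, 0))


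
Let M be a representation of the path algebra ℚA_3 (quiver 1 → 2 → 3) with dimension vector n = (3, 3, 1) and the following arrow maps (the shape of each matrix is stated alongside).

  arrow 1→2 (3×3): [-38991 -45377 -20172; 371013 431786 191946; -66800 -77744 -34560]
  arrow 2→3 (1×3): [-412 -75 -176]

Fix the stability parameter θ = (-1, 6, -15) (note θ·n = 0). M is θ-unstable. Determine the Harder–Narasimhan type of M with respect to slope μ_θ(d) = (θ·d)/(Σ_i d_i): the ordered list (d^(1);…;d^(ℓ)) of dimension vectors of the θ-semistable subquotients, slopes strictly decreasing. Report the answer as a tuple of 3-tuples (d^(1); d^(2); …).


Via rank(M_{q-1}∘⋯∘M_p): M ≅ I[1,1], I[1,2], I[1,3], I[2,2].
μ_θ-semistable layers: μ^(1)=6; μ^(2)=-1; μ^(3)=-10/3

((0, 2, 0); (2, 0, 0); (1, 1, 1))


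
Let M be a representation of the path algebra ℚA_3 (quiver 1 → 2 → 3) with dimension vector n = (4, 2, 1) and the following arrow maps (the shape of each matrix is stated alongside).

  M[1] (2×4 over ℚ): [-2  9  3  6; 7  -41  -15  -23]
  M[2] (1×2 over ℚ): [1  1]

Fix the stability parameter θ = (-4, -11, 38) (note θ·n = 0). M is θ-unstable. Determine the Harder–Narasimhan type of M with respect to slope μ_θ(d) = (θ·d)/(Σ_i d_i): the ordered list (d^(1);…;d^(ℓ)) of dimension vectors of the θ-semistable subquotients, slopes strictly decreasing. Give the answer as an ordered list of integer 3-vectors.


Barcode: M ≅ I[1,1]^2, I[1,2], I[1,3]. HN layers by μ_θ (3 steps, strictly decreasing):
  μ^(1)=38; μ^(2)=-4; μ^(3)=-15/2

((0, 0, 1); (2, 0, 0); (2, 2, 0))


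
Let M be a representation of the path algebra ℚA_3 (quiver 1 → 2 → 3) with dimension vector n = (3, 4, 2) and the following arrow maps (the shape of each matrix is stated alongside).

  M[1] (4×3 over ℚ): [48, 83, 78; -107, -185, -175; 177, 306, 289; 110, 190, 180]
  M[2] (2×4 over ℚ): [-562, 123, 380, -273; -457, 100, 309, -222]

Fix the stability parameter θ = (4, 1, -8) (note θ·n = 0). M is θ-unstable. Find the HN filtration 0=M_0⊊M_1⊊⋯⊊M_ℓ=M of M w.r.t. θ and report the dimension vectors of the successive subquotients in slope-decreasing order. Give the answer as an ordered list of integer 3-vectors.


Interval decomposition of M: I[1,2], I[1,3]^2, I[2,2].
HN type (ℓ=3): μ^(1)=5/2; μ^(2)=1; μ^(3)=-1

((1, 1, 0); (0, 1, 0); (2, 2, 2))


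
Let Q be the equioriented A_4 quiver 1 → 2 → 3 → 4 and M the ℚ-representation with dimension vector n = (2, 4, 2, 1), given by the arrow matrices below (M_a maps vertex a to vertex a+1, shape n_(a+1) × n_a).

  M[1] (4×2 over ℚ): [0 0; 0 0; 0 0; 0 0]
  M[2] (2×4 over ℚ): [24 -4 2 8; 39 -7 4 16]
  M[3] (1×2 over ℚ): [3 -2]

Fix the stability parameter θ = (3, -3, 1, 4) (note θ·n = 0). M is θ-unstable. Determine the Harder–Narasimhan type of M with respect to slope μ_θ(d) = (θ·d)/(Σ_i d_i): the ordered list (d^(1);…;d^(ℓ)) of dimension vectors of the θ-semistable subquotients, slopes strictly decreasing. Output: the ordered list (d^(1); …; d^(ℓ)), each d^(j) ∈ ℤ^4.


Barcode: M ≅ I[1,1]^2, I[2,2]^2, I[2,3], I[2,4]. HN layers by μ_θ (4 steps, strictly decreasing):
  μ^(1)=4; μ^(2)=3; μ^(3)=1; μ^(4)=-3

((0, 0, 0, 1); (2, 0, 0, 0); (0, 0, 2, 0); (0, 4, 0, 0))


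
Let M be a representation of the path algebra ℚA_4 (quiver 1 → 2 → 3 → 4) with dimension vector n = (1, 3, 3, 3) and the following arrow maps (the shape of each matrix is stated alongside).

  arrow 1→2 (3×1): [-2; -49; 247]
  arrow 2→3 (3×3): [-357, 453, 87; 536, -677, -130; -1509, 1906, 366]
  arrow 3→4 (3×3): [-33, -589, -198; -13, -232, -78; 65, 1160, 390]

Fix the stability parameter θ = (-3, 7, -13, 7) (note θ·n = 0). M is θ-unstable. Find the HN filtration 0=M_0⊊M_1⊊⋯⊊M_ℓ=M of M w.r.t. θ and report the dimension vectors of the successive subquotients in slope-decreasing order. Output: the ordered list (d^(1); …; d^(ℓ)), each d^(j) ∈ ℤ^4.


Interval decomposition of M: I[1,4], I[2,3], I[2,4], I[4,4].
HN type (ℓ=2): μ^(1)=7; μ^(2)=-3

((0, 0, 0, 3); (1, 3, 3, 0))


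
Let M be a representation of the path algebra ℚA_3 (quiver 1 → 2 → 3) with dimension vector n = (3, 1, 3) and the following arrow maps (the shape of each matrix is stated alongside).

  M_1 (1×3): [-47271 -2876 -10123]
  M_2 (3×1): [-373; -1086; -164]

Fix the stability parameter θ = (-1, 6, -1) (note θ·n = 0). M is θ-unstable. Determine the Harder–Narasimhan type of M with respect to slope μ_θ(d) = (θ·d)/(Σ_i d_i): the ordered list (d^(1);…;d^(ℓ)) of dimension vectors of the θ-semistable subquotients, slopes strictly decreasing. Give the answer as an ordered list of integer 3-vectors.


Via rank(M_{q-1}∘⋯∘M_p): M ≅ I[1,1]^2, I[1,3], I[3,3]^2.
μ_θ-semistable layers: μ^(1)=5/2; μ^(2)=-1

((0, 1, 1); (3, 0, 2))


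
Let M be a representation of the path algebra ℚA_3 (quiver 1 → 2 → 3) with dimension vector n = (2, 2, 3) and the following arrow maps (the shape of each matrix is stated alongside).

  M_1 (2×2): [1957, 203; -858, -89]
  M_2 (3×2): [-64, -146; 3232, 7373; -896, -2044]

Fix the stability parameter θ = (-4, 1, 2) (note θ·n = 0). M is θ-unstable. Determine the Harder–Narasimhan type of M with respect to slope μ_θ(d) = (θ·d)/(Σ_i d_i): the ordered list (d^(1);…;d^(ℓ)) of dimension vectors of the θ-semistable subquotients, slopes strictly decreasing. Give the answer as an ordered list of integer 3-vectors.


Barcode: M ≅ I[1,2], I[1,3], I[3,3]^2. HN layers by μ_θ (3 steps, strictly decreasing):
  μ^(1)=2; μ^(2)=1; μ^(3)=-4

((0, 0, 3); (0, 2, 0); (2, 0, 0))


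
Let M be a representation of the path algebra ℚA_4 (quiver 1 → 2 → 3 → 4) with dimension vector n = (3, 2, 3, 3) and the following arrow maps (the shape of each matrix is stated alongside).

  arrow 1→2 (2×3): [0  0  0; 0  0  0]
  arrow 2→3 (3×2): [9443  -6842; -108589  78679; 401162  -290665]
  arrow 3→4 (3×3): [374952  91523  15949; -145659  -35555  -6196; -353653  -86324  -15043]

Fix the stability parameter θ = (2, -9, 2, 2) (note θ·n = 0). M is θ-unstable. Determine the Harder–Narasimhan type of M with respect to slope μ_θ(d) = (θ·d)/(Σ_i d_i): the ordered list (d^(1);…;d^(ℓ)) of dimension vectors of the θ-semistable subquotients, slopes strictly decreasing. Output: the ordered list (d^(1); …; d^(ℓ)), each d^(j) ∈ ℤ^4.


Interval decomposition of M: I[1,1]^3, I[2,4]^2, I[3,4].
HN type (ℓ=2): μ^(1)=2; μ^(2)=-9

((3, 0, 3, 3); (0, 2, 0, 0))


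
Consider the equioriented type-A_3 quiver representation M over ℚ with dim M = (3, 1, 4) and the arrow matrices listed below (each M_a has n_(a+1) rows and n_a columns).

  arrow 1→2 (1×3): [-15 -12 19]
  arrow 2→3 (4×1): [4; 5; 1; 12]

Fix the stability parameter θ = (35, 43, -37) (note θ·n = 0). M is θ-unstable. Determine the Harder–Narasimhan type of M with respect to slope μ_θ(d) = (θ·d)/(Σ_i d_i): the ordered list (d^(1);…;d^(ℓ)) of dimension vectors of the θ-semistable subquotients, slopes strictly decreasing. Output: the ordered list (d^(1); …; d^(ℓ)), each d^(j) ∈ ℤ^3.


Interval decomposition of M: I[1,1]^2, I[1,3], I[3,3]^3.
HN type (ℓ=3): μ^(1)=35; μ^(2)=41/3; μ^(3)=-37

((2, 0, 0); (1, 1, 1); (0, 0, 3))


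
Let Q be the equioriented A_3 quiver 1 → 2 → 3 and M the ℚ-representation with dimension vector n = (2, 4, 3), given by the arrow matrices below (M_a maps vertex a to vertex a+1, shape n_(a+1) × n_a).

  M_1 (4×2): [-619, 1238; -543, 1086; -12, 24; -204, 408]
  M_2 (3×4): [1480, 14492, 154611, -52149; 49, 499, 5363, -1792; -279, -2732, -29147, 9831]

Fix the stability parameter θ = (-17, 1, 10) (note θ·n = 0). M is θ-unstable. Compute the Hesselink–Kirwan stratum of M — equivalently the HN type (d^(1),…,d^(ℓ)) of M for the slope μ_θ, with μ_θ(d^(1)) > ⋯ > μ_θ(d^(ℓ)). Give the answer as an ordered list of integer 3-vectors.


Interval decomposition of M: I[1,1], I[1,3], I[2,2], I[2,3]^2.
HN type (ℓ=3): μ^(1)=10; μ^(2)=1; μ^(3)=-17

((0, 0, 3); (0, 4, 0); (2, 0, 0))


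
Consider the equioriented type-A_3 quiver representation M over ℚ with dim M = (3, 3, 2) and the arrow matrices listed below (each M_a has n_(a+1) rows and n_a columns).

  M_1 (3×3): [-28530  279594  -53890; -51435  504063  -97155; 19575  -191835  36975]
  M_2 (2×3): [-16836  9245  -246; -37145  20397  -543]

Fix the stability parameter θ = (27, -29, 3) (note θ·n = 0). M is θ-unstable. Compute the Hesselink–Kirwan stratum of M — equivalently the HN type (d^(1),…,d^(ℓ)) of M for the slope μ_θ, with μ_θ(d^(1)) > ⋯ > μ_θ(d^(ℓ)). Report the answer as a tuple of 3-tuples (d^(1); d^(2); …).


Via rank(M_{q-1}∘⋯∘M_p): M ≅ I[1,1]^2, I[1,3], I[2,2], I[2,3].
μ_θ-semistable layers: μ^(1)=27; μ^(2)=3; μ^(3)=-1; μ^(4)=-29

((2, 0, 0); (0, 0, 2); (1, 1, 0); (0, 2, 0))


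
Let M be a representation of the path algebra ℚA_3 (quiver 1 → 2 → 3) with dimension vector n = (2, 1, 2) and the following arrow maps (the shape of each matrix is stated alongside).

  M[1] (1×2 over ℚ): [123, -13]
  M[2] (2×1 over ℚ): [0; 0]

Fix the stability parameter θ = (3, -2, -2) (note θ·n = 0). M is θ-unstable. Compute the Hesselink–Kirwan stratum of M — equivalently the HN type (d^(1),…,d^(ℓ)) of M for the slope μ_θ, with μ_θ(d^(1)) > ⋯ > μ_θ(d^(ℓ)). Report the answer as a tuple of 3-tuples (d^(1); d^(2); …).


Via rank(M_{q-1}∘⋯∘M_p): M ≅ I[1,1], I[1,2], I[3,3]^2.
μ_θ-semistable layers: μ^(1)=3; μ^(2)=1/2; μ^(3)=-2

((1, 0, 0); (1, 1, 0); (0, 0, 2))


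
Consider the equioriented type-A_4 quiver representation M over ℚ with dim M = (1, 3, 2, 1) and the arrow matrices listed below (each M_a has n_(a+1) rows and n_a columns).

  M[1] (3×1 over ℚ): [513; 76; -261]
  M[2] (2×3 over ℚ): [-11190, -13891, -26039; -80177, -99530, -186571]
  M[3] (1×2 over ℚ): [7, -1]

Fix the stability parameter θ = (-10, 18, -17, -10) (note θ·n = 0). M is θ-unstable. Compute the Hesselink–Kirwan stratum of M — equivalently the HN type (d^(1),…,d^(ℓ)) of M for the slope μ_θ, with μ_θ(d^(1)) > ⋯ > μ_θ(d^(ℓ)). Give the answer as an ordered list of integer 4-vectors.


Barcode: M ≅ I[1,4], I[2,2], I[2,3]. HN layers by μ_θ (4 steps, strictly decreasing):
  μ^(1)=18; μ^(2)=1/2; μ^(3)=-3; μ^(4)=-10

((0, 1, 0, 0); (0, 1, 1, 0); (0, 1, 1, 1); (1, 0, 0, 0))


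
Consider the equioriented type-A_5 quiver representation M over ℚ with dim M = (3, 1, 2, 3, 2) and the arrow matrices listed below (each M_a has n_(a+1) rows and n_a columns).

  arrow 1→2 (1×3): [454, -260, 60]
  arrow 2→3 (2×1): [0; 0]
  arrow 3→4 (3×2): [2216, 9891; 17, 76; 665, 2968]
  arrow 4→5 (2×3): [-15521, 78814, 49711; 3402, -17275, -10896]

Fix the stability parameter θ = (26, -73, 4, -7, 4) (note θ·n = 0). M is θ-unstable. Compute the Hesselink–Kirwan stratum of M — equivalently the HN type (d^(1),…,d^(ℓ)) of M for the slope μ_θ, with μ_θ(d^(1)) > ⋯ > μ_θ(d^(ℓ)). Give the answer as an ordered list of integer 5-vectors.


Barcode: M ≅ I[1,1]^2, I[1,2], I[3,5]^2, I[4,4]. HN layers by μ_θ (5 steps, strictly decreasing):
  μ^(1)=26; μ^(2)=4; μ^(3)=-3/2; μ^(4)=-7; μ^(5)=-47/2

((2, 0, 0, 0, 0); (0, 0, 0, 0, 2); (0, 0, 2, 2, 0); (0, 0, 0, 1, 0); (1, 1, 0, 0, 0))


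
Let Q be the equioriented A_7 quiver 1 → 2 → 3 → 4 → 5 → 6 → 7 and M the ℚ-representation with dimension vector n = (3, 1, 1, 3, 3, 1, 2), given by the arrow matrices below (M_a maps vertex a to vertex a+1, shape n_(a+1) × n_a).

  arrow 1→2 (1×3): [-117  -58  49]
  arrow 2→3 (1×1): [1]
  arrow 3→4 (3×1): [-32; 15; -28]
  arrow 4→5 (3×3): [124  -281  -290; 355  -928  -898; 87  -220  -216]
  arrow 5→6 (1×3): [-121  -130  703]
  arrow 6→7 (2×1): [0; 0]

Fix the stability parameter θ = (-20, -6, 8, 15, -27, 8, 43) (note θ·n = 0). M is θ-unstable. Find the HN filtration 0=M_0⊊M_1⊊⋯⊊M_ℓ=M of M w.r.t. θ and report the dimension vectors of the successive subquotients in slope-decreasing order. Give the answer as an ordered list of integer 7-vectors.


Via rank(M_{q-1}∘⋯∘M_p): M ≅ I[1,1]^2, I[1,6], I[4,5]^2, I[7,7]^2.
μ_θ-semistable layers: μ^(1)=43; μ^(2)=8; μ^(3)=-4/3; μ^(4)=-6; μ^(5)=-20

((0, 0, 0, 0, 0, 0, 2); (0, 0, 0, 0, 0, 1, 0); (0, 0, 1, 1, 1, 0, 0); (0, 1, 0, 2, 2, 0, 0); (3, 0, 0, 0, 0, 0, 0))
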